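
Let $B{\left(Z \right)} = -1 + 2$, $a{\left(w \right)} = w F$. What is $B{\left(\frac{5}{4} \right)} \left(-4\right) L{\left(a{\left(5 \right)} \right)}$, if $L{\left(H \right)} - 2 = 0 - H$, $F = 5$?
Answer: $92$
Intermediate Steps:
$a{\left(w \right)} = 5 w$ ($a{\left(w \right)} = w 5 = 5 w$)
$L{\left(H \right)} = 2 - H$ ($L{\left(H \right)} = 2 + \left(0 - H\right) = 2 - H$)
$B{\left(Z \right)} = 1$
$B{\left(\frac{5}{4} \right)} \left(-4\right) L{\left(a{\left(5 \right)} \right)} = 1 \left(-4\right) \left(2 - 5 \cdot 5\right) = - 4 \left(2 - 25\right) = \left(-4\right) \left(-23\right) = 92$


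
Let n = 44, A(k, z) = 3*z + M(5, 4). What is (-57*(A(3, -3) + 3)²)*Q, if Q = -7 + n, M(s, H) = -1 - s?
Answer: -303696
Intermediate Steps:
A(k, z) = -6 + 3*z (A(k, z) = 3*z + (-1 - 1*5) = 3*z + (-1 - 5) = 3*z - 6 = -6 + 3*z)
Q = 37 (Q = -7 + 44 = 37)
(-57*(A(3, -3) + 3)²)*Q = -57*((-6 + 3*(-3)) + 3)²*37 = -57*((-6 - 9) + 3)²*37 = -57*(-15 + 3)²*37 = -57*(-12)²*37 = -57*144*37 = -8208*37 = -303696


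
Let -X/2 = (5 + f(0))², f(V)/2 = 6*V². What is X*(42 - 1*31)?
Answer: -550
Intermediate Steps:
f(V) = 12*V² (f(V) = 2*(6*V²) = 12*V²)
X = -50 (X = -2*(5 + 12*0²)² = -2*(5 + 12*0)² = -2*(5 + 0)² = -2*5² = -2*25 = -50)
X*(42 - 1*31) = -50*(42 - 1*31) = -50*(42 - 31) = -50*11 = -550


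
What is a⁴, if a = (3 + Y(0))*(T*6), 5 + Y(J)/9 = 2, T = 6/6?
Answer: 429981696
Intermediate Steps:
T = 1 (T = 6*(⅙) = 1)
Y(J) = -27 (Y(J) = -45 + 9*2 = -45 + 18 = -27)
a = -144 (a = (3 - 27)*(1*6) = -24*6 = -144)
a⁴ = (-144)⁴ = 429981696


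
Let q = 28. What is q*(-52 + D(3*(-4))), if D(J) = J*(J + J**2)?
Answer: -45808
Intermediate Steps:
q*(-52 + D(3*(-4))) = 28*(-52 + (3*(-4))**2*(1 + 3*(-4))) = 28*(-52 + (-12)**2*(1 - 12)) = 28*(-52 + 144*(-11)) = 28*(-52 - 1584) = 28*(-1636) = -45808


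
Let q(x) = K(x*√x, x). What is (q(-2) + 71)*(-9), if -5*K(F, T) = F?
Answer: -639 - 18*I*√2/5 ≈ -639.0 - 5.0912*I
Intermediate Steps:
K(F, T) = -F/5
q(x) = -x^(3/2)/5 (q(x) = -x*√x/5 = -x^(3/2)/5)
(q(-2) + 71)*(-9) = (-(-2)*I*√2/5 + 71)*(-9) = (2*I*√2/5 + 71)*(-9) = (71 + 2*I*√2/5)*(-9) = -639 - 18*I*√2/5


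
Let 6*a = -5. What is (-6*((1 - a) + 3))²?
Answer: 841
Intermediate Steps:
a = -⅚ (a = (⅙)*(-5) = -⅚ ≈ -0.83333)
(-6*((1 - a) + 3))² = (-6*((1 - 1*(-⅚)) + 3))² = (-6*((1 + ⅚) + 3))² = (-6*(11/6 + 3))² = (-6*29/6)² = (-29)² = 841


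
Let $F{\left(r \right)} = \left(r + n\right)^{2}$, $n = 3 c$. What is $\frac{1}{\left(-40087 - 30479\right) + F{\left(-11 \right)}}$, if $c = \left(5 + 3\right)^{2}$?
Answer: $- \frac{1}{37805} \approx -2.6452 \cdot 10^{-5}$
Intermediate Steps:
$c = 64$ ($c = 8^{2} = 64$)
$n = 192$ ($n = 3 \cdot 64 = 192$)
$F{\left(r \right)} = \left(192 + r\right)^{2}$ ($F{\left(r \right)} = \left(r + 192\right)^{2} = \left(192 + r\right)^{2}$)
$\frac{1}{\left(-40087 - 30479\right) + F{\left(-11 \right)}} = \frac{1}{\left(-40087 - 30479\right) + \left(192 - 11\right)^{2}} = \frac{1}{\left(-40087 - 30479\right) + 181^{2}} = \frac{1}{-70566 + 32761} = \frac{1}{-37805} = - \frac{1}{37805}$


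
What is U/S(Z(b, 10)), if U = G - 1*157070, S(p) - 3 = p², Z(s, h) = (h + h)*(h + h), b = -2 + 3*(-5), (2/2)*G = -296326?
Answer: -453396/160003 ≈ -2.8337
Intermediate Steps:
G = -296326
b = -17 (b = -2 - 15 = -17)
Z(s, h) = 4*h² (Z(s, h) = (2*h)*(2*h) = 4*h²)
S(p) = 3 + p²
U = -453396 (U = -296326 - 1*157070 = -296326 - 157070 = -453396)
U/S(Z(b, 10)) = -453396/(3 + (4*10²)²) = -453396/(3 + (4*100)²) = -453396/(3 + 400²) = -453396/(3 + 160000) = -453396/160003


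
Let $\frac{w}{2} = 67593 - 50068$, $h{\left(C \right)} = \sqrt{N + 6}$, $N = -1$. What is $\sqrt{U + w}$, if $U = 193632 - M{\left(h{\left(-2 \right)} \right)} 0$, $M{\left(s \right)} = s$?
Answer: $\sqrt{228682} \approx 478.21$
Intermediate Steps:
$h{\left(C \right)} = \sqrt{5}$ ($h{\left(C \right)} = \sqrt{-1 + 6} = \sqrt{5}$)
$U = 193632$ ($U = 193632 - \sqrt{5} \cdot 0 = 193632 - 0 = 193632 + 0 = 193632$)
$w = 35050$ ($w = 2 \left(67593 - 50068\right) = 2 \cdot 17525 = 35050$)
$\sqrt{U + w} = \sqrt{193632 + 35050} = \sqrt{228682}$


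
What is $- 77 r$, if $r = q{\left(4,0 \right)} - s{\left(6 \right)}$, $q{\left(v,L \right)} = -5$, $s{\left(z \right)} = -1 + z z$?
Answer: $3080$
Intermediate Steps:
$s{\left(z \right)} = -1 + z^{2}$
$r = -40$ ($r = -5 - \left(-1 + 6^{2}\right) = -5 - \left(-1 + 36\right) = -5 - 35 = -40$)
$- 77 r = \left(-77\right) \left(-40\right) = 3080$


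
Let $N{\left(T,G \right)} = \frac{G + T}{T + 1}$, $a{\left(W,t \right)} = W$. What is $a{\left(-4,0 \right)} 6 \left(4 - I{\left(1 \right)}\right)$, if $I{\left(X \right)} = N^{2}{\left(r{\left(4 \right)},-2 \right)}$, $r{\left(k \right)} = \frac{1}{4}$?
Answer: $- \frac{1224}{25} \approx -48.96$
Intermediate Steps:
$r{\left(k \right)} = \frac{1}{4}$
$N{\left(T,G \right)} = \frac{G + T}{1 + T}$
$I{\left(X \right)} = \frac{49}{25}$ ($I{\left(X \right)} = \left(\frac{-2 + \frac{1}{4}}{1 + \frac{1}{4}}\right)^{2} = \left(\frac{1}{\frac{5}{4}} \left(- \frac{7}{4}\right)\right)^{2} = \left(\frac{4}{5} \left(- \frac{7}{4}\right)\right)^{2} = \left(- \frac{7}{5}\right)^{2} = \frac{49}{25}$)
$a{\left(-4,0 \right)} 6 \left(4 - I{\left(1 \right)}\right) = \left(-4\right) 6 \left(4 - \frac{49}{25}\right) = - 24 \left(4 - \frac{49}{25}\right) = \left(-24\right) \frac{51}{25} = - \frac{1224}{25}$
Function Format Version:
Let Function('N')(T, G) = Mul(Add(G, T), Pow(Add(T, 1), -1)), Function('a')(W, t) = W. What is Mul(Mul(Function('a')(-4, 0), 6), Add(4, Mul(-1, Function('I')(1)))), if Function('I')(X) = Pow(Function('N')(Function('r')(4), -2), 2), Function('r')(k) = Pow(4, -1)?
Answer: Rational(-1224, 25) ≈ -48.960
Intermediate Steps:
Function('r')(k) = Rational(1, 4)
Function('N')(T, G) = Mul(Pow(Add(1, T), -1), Add(G, T)) (Function('N')(T, G) = Mul(Add(G, T), Pow(Add(1, T), -1)) = Mul(Pow(Add(1, T), -1), Add(G, T)))
Function('I')(X) = Rational(49, 25) (Function('I')(X) = Pow(Mul(Pow(Add(1, Rational(1, 4)), -1), Add(-2, Rational(1, 4))), 2) = Pow(Mul(Pow(Rational(5, 4), -1), Rational(-7, 4)), 2) = Pow(Mul(Rational(4, 5), Rational(-7, 4)), 2) = Pow(Rational(-7, 5), 2) = Rational(49, 25))
Mul(Mul(Function('a')(-4, 0), 6), Add(4, Mul(-1, Function('I')(1)))) = Mul(Mul(-4, 6), Add(4, Mul(-1, Rational(49, 25)))) = Mul(-24, Add(4, Rational(-49, 25))) = Mul(-24, Rational(51, 25)) = Rational(-1224, 25)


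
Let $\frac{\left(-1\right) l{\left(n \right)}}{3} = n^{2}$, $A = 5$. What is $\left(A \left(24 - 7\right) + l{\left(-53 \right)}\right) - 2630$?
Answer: $-10972$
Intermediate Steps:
$l{\left(n \right)} = - 3 n^{2}$
$\left(A \left(24 - 7\right) + l{\left(-53 \right)}\right) - 2630 = \left(5 \left(24 - 7\right) - 3 \left(-53\right)^{2}\right) - 2630 = \left(5 \cdot 17 - 8427\right) - 2630 = \left(85 - 8427\right) - 2630 = -8342 - 2630 = -10972$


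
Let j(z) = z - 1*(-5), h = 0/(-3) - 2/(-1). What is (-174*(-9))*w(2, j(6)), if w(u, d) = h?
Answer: 3132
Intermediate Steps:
h = 2 (h = 0*(-⅓) - 2*(-1) = 0 + 2 = 2)
j(z) = 5 + z (j(z) = z + 5 = 5 + z)
w(u, d) = 2
(-174*(-9))*w(2, j(6)) = -174*(-9)*2 = 1566*2 = 3132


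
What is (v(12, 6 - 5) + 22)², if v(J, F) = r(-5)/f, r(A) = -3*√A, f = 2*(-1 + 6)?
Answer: 9671/20 - 66*I*√5/5 ≈ 483.55 - 29.516*I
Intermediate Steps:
f = 10 (f = 2*5 = 10)
v(J, F) = -3*I*√5/10
(v(12, 6 - 5) + 22)² = (-3*I*√5/10 + 22)² = (22 - 3*I*√5/10)²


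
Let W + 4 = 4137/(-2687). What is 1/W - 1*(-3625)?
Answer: 53955438/14885 ≈ 3624.8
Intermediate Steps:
W = -14885/2687 (W = -4 + 4137/(-2687) = -4 + 4137*(-1/2687) = -4 - 4137/2687 = -14885/2687 ≈ -5.5396)
1/W - 1*(-3625) = 1/(-14885/2687) - 1*(-3625) = -2687/14885 + 3625 = 53955438/14885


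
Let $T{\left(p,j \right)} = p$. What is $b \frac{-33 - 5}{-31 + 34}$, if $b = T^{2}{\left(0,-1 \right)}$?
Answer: $0$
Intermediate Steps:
$b = 0$ ($b = 0^{2} = 0$)
$b \frac{-33 - 5}{-31 + 34} = 0 \frac{-33 - 5}{-31 + 34} = 0 \left(- \frac{38}{3}\right) = 0$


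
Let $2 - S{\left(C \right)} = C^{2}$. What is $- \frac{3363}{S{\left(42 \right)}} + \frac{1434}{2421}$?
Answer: $\frac{3556177}{1421934} \approx 2.5009$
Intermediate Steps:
$S{\left(C \right)} = 2 - C^{2}$
$- \frac{3363}{S{\left(42 \right)}} + \frac{1434}{2421} = - \frac{3363}{2 - 42^{2}} + \frac{1434}{2421} = - \frac{3363}{2 - 1764} + 1434 \cdot \frac{1}{2421} = - \frac{3363}{2 - 1764} + \frac{478}{807} = - \frac{3363}{-1762} + \frac{478}{807} = \left(-3363\right) \left(- \frac{1}{1762}\right) + \frac{478}{807} = \frac{3363}{1762} + \frac{478}{807} = \frac{3556177}{1421934}$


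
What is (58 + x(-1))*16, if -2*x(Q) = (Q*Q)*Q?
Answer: 936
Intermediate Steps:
x(Q) = -Q³/2 (x(Q) = -Q*Q*Q/2 = -Q²*Q/2 = -Q³/2)
(58 + x(-1))*16 = (58 - ½*(-1)³)*16 = (58 - ½*(-1))*16 = (58 + ½)*16 = (117/2)*16 = 936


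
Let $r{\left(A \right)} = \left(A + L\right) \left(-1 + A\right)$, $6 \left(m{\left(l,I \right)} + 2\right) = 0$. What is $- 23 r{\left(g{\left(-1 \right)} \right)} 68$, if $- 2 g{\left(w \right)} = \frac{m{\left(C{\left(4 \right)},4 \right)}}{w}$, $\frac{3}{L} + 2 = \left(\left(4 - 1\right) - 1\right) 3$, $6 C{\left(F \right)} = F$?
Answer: $-782$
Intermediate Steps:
$C{\left(F \right)} = \frac{F}{6}$
$m{\left(l,I \right)} = -2$ ($m{\left(l,I \right)} = -2 + \frac{1}{6} \cdot 0 = -2 + 0 = -2$)
$L = \frac{3}{4}$ ($L = \frac{3}{-2 + \left(\left(4 - 1\right) - 1\right) 3} = \frac{3}{-2 + \left(3 - 1\right) 3} = \frac{3}{-2 + 2 \cdot 3} = \frac{3}{-2 + 6} = \frac{3}{4} \approx 0.75$)
$g{\left(w \right)} = \frac{1}{w}$ ($g{\left(w \right)} = - \frac{\left(-2\right) \frac{1}{w}}{2} = \frac{1}{w}$)
$r{\left(A \right)} = \left(-1 + A\right) \left(\frac{3}{4} + A\right)$ ($r{\left(A \right)} = \left(A + \frac{3}{4}\right) \left(-1 + A\right) = \left(\frac{3}{4} + A\right) \left(-1 + A\right) = \left(-1 + A\right) \left(\frac{3}{4} + A\right)$)
$- 23 r{\left(g{\left(-1 \right)} \right)} 68 = - 23 \left(- \frac{3}{4} + \left(\frac{1}{-1}\right)^{2} - \frac{1}{4 \left(-1\right)}\right) 68 = - 23 \left(- \frac{3}{4} + \left(-1\right)^{2} - - \frac{1}{4}\right) 68 = - 23 \left(- \frac{3}{4} + 1 + \frac{1}{4}\right) 68 = \left(-23\right) \frac{1}{2} \cdot 68 = \left(- \frac{23}{2}\right) 68 = -782$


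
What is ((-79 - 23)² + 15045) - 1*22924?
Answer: 2525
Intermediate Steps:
((-79 - 23)² + 15045) - 1*22924 = ((-102)² + 15045) - 22924 = (10404 + 15045) - 22924 = 25449 - 22924 = 2525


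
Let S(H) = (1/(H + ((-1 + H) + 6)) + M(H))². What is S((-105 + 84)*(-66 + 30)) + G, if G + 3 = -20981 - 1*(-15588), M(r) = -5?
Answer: -12360238388/2301289 ≈ -5371.0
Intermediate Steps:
S(H) = (-5 + 1/(5 + 2*H))² (S(H) = (1/(H + ((-1 + H) + 6)) - 5)² = (1/(H + (5 + H)) - 5)² = (1/(5 + 2*H) - 5)² = (-5 + 1/(5 + 2*H))²)
G = -5396 (G = -3 + (-20981 - 1*(-15588)) = -3 + (-20981 + 15588) = -3 - 5393 = -5396)
S((-105 + 84)*(-66 + 30)) + G = 4*(12 + 5*((-105 + 84)*(-66 + 30)))²/(5 + 2*((-105 + 84)*(-66 + 30)))² - 5396 = 4*(12 + 5*(-21*(-36)))²/(5 + 2*(-21*(-36)))² - 5396 = 4*(12 + 5*756)²/(5 + 2*756)² - 5396 = 4*(12 + 3780)²/(5 + 1512)² - 5396 = 4*3792²/1517² - 5396 = 4*(1/2301289)*14379264 - 5396 = 57517056/2301289 - 5396 = -12360238388/2301289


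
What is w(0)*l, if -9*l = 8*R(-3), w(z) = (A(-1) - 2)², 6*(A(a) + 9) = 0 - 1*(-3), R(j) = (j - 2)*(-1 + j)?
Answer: -1960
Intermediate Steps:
R(j) = (-1 + j)*(-2 + j) (R(j) = (-2 + j)*(-1 + j) = (-1 + j)*(-2 + j))
A(a) = -17/2 (A(a) = -9 + (0 - 1*(-3))/6 = -9 + (0 + 3)/6 = -9 + (⅙)*3 = -9 + ½ = -17/2)
w(z) = 441/4 (w(z) = (-17/2 - 2)² = (-21/2)² = 441/4)
l = -160/9 (l = -8*(2 + (-3)² - 3*(-3))/9 = -8*(2 + 9 + 9)/9 = -8*20/9 = -⅑*160 = -160/9 ≈ -17.778)
w(0)*l = (441/4)*(-160/9) = -1960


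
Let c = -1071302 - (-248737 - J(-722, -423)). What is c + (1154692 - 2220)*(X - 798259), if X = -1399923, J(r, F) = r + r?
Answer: -2533344029913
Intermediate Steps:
J(r, F) = 2*r
c = -824009 (c = -1071302 - (-248737 - 2*(-722)) = -1071302 - (-248737 - 1*(-1444)) = -1071302 - (-248737 + 1444) = -1071302 - 1*(-247293) = -1071302 + 247293 = -824009)
c + (1154692 - 2220)*(X - 798259) = -824009 + (1154692 - 2220)*(-1399923 - 798259) = -824009 + 1152472*(-2198182) = -824009 - 2533343205904 = -2533344029913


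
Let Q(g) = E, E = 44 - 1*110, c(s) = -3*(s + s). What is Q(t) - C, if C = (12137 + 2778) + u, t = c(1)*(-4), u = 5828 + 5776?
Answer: -26585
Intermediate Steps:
c(s) = -6*s
u = 11604
E = -66 (E = 44 - 110 = -66)
t = 24 (t = -6*1*(-4) = -6*(-4) = 24)
Q(g) = -66
C = 26519 (C = (12137 + 2778) + 11604 = 14915 + 11604 = 26519)
Q(t) - C = -66 - 1*26519 = -66 - 26519 = -26585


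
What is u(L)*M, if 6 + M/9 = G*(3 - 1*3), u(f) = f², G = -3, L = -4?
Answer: -864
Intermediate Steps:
M = -54 (M = -54 + 9*(-3*(3 - 1*3)) = -54 + 9*(-3*(3 - 3)) = -54 + 9*(-3*0) = -54 + 9*0 = -54 + 0 = -54)
u(L)*M = (-4)²*(-54) = 16*(-54) = -864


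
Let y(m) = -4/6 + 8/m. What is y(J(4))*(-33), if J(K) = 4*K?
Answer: 11/2 ≈ 5.5000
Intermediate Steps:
y(m) = -⅔ + 8/m (y(m) = -4*⅙ + 8/m = -⅔ + 8/m)
y(J(4))*(-33) = (-⅔ + 8/((4*4)))*(-33) = (-⅔ + 8/16)*(-33) = (-⅔ + 8*(1/16))*(-33) = (-⅔ + ½)*(-33) = -⅙*(-33) = 11/2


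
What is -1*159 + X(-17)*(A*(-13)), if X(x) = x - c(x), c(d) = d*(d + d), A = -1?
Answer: -7894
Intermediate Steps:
c(d) = 2*d**2 (c(d) = d*(2*d) = 2*d**2)
X(x) = x - 2*x**2
-1*159 + X(-17)*(A*(-13)) = -1*159 + (-17*(1 - 2*(-17)))*(-1*(-13)) = -159 - 17*(1 + 34)*13 = -159 - 17*35*13 = -159 - 595*13 = -159 - 7735 = -7894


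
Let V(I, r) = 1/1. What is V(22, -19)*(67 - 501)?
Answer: -434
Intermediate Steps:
V(I, r) = 1
V(22, -19)*(67 - 501) = 1*(67 - 501) = 1*(-434) = -434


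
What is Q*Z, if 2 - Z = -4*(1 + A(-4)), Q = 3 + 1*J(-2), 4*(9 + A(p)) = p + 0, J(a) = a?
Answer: -34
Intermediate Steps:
A(p) = -9 + p/4 (A(p) = -9 + (p + 0)/4 = -9 + p/4)
Q = 1 (Q = 3 + 1*(-2) = 3 - 2 = 1)
Z = -34 (Z = 2 - (-4)*(1 + (-9 + (¼)*(-4))) = 2 - (-4)*(1 + (-9 - 1)) = 2 - (-4)*(1 - 10) = 2 - (-4)*(-9) = 2 - 1*36 = 2 - 36 = -34)
Q*Z = 1*(-34) = -34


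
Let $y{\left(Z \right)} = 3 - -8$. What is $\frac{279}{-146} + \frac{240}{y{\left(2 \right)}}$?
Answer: $\frac{31971}{1606} \approx 19.907$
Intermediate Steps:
$y{\left(Z \right)} = 11$ ($y{\left(Z \right)} = 3 + 8 = 11$)
$\frac{279}{-146} + \frac{240}{y{\left(2 \right)}} = \frac{279}{-146} + \frac{240}{11} = 279 \left(- \frac{1}{146}\right) + 240 \cdot \frac{1}{11} = - \frac{279}{146} + \frac{240}{11} = \frac{31971}{1606}$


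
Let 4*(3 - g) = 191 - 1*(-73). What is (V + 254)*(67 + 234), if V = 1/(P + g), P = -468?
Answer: 40596773/531 ≈ 76453.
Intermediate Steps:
g = -63 (g = 3 - (191 - 1*(-73))/4 = 3 - (191 + 73)/4 = 3 - ¼*264 = 3 - 66 = -63)
V = -1/531 (V = 1/(-468 - 63) = 1/(-531) = -1/531 ≈ -0.0018832)
(V + 254)*(67 + 234) = (-1/531 + 254)*(67 + 234) = (134873/531)*301 = 40596773/531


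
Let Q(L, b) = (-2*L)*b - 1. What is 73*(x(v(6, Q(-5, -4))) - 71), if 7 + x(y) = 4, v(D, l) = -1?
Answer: -5402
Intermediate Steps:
Q(L, b) = -1 - 2*L*b (Q(L, b) = -2*L*b - 1 = -1 - 2*L*b)
x(y) = -3 (x(y) = -7 + 4 = -3)
73*(x(v(6, Q(-5, -4))) - 71) = 73*(-3 - 71) = 73*(-74) = -5402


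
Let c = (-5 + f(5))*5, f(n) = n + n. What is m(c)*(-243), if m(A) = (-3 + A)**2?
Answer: -117612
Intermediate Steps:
f(n) = 2*n
c = 25 (c = (-5 + 2*5)*5 = (-5 + 10)*5 = 5*5 = 25)
m(c)*(-243) = (-3 + 25)**2*(-243) = 22**2*(-243) = 484*(-243) = -117612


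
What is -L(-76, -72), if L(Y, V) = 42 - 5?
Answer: -37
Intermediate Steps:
L(Y, V) = 37
-L(-76, -72) = -1*37 = -37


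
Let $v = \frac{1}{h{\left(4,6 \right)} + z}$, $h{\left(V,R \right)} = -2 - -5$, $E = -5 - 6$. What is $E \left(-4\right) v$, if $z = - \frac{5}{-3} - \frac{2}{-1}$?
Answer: $\frac{33}{5} \approx 6.6$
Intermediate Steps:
$E = -11$ ($E = -5 - 6 = -11$)
$z = \frac{11}{3}$ ($z = \left(-5\right) \left(- \frac{1}{3}\right) - -2 = \frac{5}{3} + 2 = \frac{11}{3} \approx 3.6667$)
$h{\left(V,R \right)} = 3$ ($h{\left(V,R \right)} = -2 + 5 = 3$)
$v = \frac{3}{20}$ ($v = \frac{1}{3 + \frac{11}{3}} = \frac{1}{\frac{20}{3}} = \frac{3}{20} \approx 0.15$)
$E \left(-4\right) v = \left(-11\right) \left(-4\right) \frac{3}{20} = 44 \cdot \frac{3}{20} = \frac{33}{5}$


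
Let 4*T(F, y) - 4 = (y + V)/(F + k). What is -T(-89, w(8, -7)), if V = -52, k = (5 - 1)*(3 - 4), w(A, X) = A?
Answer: -104/93 ≈ -1.1183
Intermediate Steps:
k = -4 (k = 4*(-1) = -4)
T(F, y) = 1 + (-52 + y)/(4*(-4 + F)) (T(F, y) = 1 + ((y - 52)/(F - 4))/4 = 1 + ((-52 + y)/(-4 + F))/4 = 1 + (-52 + y)/(4*(-4 + F)))
-T(-89, w(8, -7)) = -(-17 - 89 + (¼)*8)/(-4 - 89) = -(-17 - 89 + 2)/(-93) = -(-1)*(-104)/93 = -1*104/93 = -104/93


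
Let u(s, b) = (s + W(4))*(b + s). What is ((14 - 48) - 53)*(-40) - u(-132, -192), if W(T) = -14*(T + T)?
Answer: -75576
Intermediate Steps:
W(T) = -28*T
u(s, b) = (-112 + s)*(b + s) (u(s, b) = (s - 28*4)*(b + s) = (s - 112)*(b + s) = (-112 + s)*(b + s))
((14 - 48) - 53)*(-40) - u(-132, -192) = ((14 - 48) - 53)*(-40) - ((-132)**2 - 112*(-192) - 112*(-132) - 192*(-132)) = (-34 - 53)*(-40) - (17424 + 21504 + 14784 + 25344) = -87*(-40) - 1*79056 = 3480 - 79056 = -75576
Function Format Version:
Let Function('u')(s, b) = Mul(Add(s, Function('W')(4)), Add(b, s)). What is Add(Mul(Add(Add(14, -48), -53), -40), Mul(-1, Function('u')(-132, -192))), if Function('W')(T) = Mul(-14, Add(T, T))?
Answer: -75576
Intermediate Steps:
Function('W')(T) = Mul(-28, T) (Function('W')(T) = Mul(-14, Mul(2, T)) = Mul(-28, T))
Function('u')(s, b) = Mul(Add(-112, s), Add(b, s)) (Function('u')(s, b) = Mul(Add(s, Mul(-28, 4)), Add(b, s)) = Mul(Add(s, -112), Add(b, s)) = Mul(Add(-112, s), Add(b, s)))
Add(Mul(Add(Add(14, -48), -53), -40), Mul(-1, Function('u')(-132, -192))) = Add(Mul(Add(Add(14, -48), -53), -40), Mul(-1, Add(Pow(-132, 2), Mul(-112, -192), Mul(-112, -132), Mul(-192, -132)))) = Add(Mul(Add(-34, -53), -40), Mul(-1, Add(17424, 21504, 14784, 25344))) = Add(Mul(-87, -40), Mul(-1, 79056)) = Add(3480, -79056) = -75576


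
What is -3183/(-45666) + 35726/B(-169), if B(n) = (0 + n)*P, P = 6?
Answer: -90457553/2572518 ≈ -35.163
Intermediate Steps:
B(n) = 6*n (B(n) = (0 + n)*6 = n*6 = 6*n)
-3183/(-45666) + 35726/B(-169) = -3183/(-45666) + 35726/((6*(-169))) = -3183*(-1/45666) + 35726/(-1014) = 1061/15222 + 35726*(-1/1014) = 1061/15222 - 17863/507 = -90457553/2572518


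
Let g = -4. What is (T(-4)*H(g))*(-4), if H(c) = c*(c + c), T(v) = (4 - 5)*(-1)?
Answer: -128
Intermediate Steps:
T(v) = 1 (T(v) = -1*(-1) = 1)
H(c) = 2*c**2 (H(c) = c*(2*c) = 2*c**2)
(T(-4)*H(g))*(-4) = (1*(2*(-4)**2))*(-4) = (1*(2*16))*(-4) = (1*32)*(-4) = 32*(-4) = -128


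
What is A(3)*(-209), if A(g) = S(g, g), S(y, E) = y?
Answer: -627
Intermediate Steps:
A(g) = g
A(3)*(-209) = 3*(-209) = -627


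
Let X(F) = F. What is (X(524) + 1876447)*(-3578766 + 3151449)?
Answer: -802061616807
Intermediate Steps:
(X(524) + 1876447)*(-3578766 + 3151449) = (524 + 1876447)*(-3578766 + 3151449) = 1876971*(-427317) = -802061616807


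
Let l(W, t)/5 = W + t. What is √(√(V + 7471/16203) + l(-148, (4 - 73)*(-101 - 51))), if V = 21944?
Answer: √(13573173705300 + 16203*√5761237566909)/16203 ≈ 227.70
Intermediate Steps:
l(W, t) = 5*W + 5*t (l(W, t) = 5*(W + t) = 5*W + 5*t)
√(√(V + 7471/16203) + l(-148, (4 - 73)*(-101 - 51))) = √(√(21944 + 7471/16203) + (5*(-148) + 5*((4 - 73)*(-101 - 51)))) = √(√(21944 + 7471*(1/16203)) + (-740 + 5*(-69*(-152)))) = √(√(21944 + 7471/16203) + (-740 + 5*10488)) = √(√(355566103/16203) + (-740 + 52440)) = √(√5761237566909/16203 + 51700) = √(51700 + √5761237566909/16203)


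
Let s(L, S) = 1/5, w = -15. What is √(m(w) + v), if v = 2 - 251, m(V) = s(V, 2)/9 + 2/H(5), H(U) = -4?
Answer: I*√224530/30 ≈ 15.795*I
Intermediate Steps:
s(L, S) = ⅕ (s(L, S) = 1*(⅕) = ⅕)
m(V) = -43/90 (m(V) = (⅕)/9 + 2/(-4) = (⅕)*(⅑) + 2*(-¼) = 1/45 - ½ = -43/90)
v = -249
√(m(w) + v) = √(-43/90 - 249) = √(-22453/90) = I*√224530/30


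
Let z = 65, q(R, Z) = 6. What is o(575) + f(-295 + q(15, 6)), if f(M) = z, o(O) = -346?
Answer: -281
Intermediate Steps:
f(M) = 65
o(575) + f(-295 + q(15, 6)) = -346 + 65 = -281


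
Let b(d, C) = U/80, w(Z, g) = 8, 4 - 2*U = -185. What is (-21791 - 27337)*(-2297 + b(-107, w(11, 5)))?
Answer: 2255779671/20 ≈ 1.1279e+8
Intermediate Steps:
U = 189/2 (U = 2 - ½*(-185) = 2 + 185/2 = 189/2 ≈ 94.500)
b(d, C) = 189/160 (b(d, C) = (189/2)/80 = (189/2)*(1/80) = 189/160)
(-21791 - 27337)*(-2297 + b(-107, w(11, 5))) = (-21791 - 27337)*(-2297 + 189/160) = -49128*(-367331/160) = 2255779671/20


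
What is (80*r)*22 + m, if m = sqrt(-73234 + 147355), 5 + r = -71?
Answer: -133760 + sqrt(74121) ≈ -1.3349e+5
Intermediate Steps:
r = -76 (r = -5 - 71 = -76)
m = sqrt(74121) ≈ 272.25
(80*r)*22 + m = (80*(-76))*22 + sqrt(74121) = -6080*22 + sqrt(74121) = -133760 + sqrt(74121)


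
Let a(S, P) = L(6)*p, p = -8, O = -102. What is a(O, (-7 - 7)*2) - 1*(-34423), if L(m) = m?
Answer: 34375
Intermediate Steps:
a(S, P) = -48 (a(S, P) = 6*(-8) = -48)
a(O, (-7 - 7)*2) - 1*(-34423) = -48 - 1*(-34423) = -48 + 34423 = 34375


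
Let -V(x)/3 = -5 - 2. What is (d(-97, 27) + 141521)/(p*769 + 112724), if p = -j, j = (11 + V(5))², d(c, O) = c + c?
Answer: -141327/674732 ≈ -0.20946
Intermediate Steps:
V(x) = 21 (V(x) = -3*(-5 - 2) = -3*(-7) = 21)
d(c, O) = 2*c
j = 1024 (j = (11 + 21)² = 32² = 1024)
p = -1024 (p = -1*1024 = -1024)
(d(-97, 27) + 141521)/(p*769 + 112724) = (2*(-97) + 141521)/(-1024*769 + 112724) = (-194 + 141521)/(-787456 + 112724) = 141327/(-674732) = 141327*(-1/674732) = -141327/674732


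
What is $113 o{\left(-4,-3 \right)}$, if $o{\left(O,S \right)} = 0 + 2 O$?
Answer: $-904$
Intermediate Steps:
$o{\left(O,S \right)} = 2 O$
$113 o{\left(-4,-3 \right)} = 113 \cdot 2 \left(-4\right) = 113 \left(-8\right) = -904$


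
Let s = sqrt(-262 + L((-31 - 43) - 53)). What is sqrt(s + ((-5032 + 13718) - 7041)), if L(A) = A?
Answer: sqrt(1645 + I*sqrt(389)) ≈ 40.559 + 0.2431*I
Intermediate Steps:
s = I*sqrt(389) (s = sqrt(-262 + ((-31 - 43) - 53)) = sqrt(-262 + (-74 - 53)) = sqrt(-262 - 127) = sqrt(-389) = I*sqrt(389) ≈ 19.723*I)
sqrt(s + ((-5032 + 13718) - 7041)) = sqrt(I*sqrt(389) + ((-5032 + 13718) - 7041)) = sqrt(I*sqrt(389) + (8686 - 7041)) = sqrt(I*sqrt(389) + 1645) = sqrt(1645 + I*sqrt(389))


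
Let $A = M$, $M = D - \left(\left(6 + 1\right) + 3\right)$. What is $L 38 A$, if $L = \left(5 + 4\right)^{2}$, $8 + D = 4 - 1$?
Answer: $-46170$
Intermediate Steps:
$D = -5$ ($D = -8 + \left(4 - 1\right) = -8 + 3 = -5$)
$L = 81$ ($L = 9^{2} = 81$)
$M = -15$ ($M = -5 - \left(\left(6 + 1\right) + 3\right) = -5 - \left(7 + 3\right) = -5 - 10 = -15$)
$A = -15$
$L 38 A = 81 \cdot 38 \left(-15\right) = 3078 \left(-15\right) = -46170$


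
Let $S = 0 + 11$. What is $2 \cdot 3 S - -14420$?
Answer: $14486$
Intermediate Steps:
$S = 11$
$2 \cdot 3 S - -14420 = 2 \cdot 3 \cdot 11 - -14420 = 6 \cdot 11 + 14420 = 66 + 14420 = 14486$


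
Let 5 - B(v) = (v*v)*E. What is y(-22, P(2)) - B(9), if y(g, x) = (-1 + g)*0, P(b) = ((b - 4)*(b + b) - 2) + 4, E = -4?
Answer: -329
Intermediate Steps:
B(v) = 5 + 4*v² (B(v) = 5 - v*v*(-4) = 5 - v²*(-4) = 5 - (-4)*v² = 5 + 4*v²)
P(b) = 2 + 2*b*(-4 + b) (P(b) = ((-4 + b)*(2*b) - 2) + 4 = (2*b*(-4 + b) - 2) + 4 = (-2 + 2*b*(-4 + b)) + 4 = 2 + 2*b*(-4 + b))
y(g, x) = 0
y(-22, P(2)) - B(9) = 0 - (5 + 4*9²) = 0 - (5 + 4*81) = 0 - (5 + 324) = 0 - 1*329 = 0 - 329 = -329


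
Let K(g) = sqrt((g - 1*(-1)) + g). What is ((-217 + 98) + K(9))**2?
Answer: (119 - sqrt(19))**2 ≈ 13143.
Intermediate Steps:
K(g) = sqrt(1 + 2*g) (K(g) = sqrt((g + 1) + g) = sqrt((1 + g) + g) = sqrt(1 + 2*g))
((-217 + 98) + K(9))**2 = ((-217 + 98) + sqrt(1 + 2*9))**2 = (-119 + sqrt(1 + 18))**2 = (-119 + sqrt(19))**2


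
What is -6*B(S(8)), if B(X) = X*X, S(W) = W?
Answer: -384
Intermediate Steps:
B(X) = X²
-6*B(S(8)) = -6*8² = -6*64 = -384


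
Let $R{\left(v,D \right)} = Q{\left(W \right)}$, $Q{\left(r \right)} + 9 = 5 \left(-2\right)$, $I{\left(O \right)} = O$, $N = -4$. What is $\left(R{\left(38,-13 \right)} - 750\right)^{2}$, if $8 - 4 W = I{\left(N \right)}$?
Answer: $591361$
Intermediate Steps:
$W = 3$ ($W = 2 - -1 = 2 + 1 = 3$)
$Q{\left(r \right)} = -19$ ($Q{\left(r \right)} = -9 + 5 \left(-2\right) = -9 - 10 = -19$)
$R{\left(v,D \right)} = -19$
$\left(R{\left(38,-13 \right)} - 750\right)^{2} = \left(-19 - 750\right)^{2} = \left(-769\right)^{2} = 591361$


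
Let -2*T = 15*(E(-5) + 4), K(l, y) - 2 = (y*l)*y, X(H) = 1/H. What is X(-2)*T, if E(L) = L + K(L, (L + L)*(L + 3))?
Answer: -29985/4 ≈ -7496.3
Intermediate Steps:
K(l, y) = 2 + l*y² (K(l, y) = 2 + (y*l)*y = 2 + (l*y)*y = 2 + l*y²)
E(L) = 2 + L + 4*L³*(3 + L)² (E(L) = L + (2 + L*((L + L)*(L + 3))²) = L + (2 + L*((2*L)*(3 + L))²) = L + (2 + L*(2*L*(3 + L))²) = L + (2 + L*(4*L²*(3 + L)²)) = L + (2 + 4*L³*(3 + L)²) = 2 + L + 4*L³*(3 + L)²)
T = 29985/2 (T = -15*((2 - 5 + 4*(-5)³*(3 - 5)²) + 4)/2 = -15*((2 - 5 + 4*(-125)*(-2)²) + 4)/2 = -15*((2 - 5 + 4*(-125)*4) + 4)/2 = -15*((2 - 5 - 2000) + 4)/2 = -15*(-2003 + 4)/2 = -15*(-1999)/2 = -½*(-29985) = 29985/2 ≈ 14993.)
X(-2)*T = (29985/2)/(-2) = -½*29985/2 = -29985/4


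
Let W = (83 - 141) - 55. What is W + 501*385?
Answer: 192772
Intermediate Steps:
W = -113 (W = -58 - 55 = -113)
W + 501*385 = -113 + 501*385 = -113 + 192885 = 192772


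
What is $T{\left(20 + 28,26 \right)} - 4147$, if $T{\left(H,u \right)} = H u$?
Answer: $-2899$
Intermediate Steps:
$T{\left(20 + 28,26 \right)} - 4147 = \left(20 + 28\right) 26 - 4147 = 48 \cdot 26 - 4147 = 1248 - 4147 = -2899$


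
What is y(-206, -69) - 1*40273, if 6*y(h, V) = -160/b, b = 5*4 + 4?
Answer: -362467/9 ≈ -40274.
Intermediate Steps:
b = 24 (b = 20 + 4 = 24)
y(h, V) = -10/9 (y(h, V) = (-160/24)/6 = (-160*1/24)/6 = (⅙)*(-20/3) = -10/9)
y(-206, -69) - 1*40273 = -10/9 - 1*40273 = -10/9 - 40273 = -362467/9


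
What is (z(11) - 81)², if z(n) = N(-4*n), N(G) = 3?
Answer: 6084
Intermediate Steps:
z(n) = 3
(z(11) - 81)² = (3 - 81)² = (-78)² = 6084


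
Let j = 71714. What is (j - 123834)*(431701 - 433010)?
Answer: 68225080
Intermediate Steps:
(j - 123834)*(431701 - 433010) = (71714 - 123834)*(431701 - 433010) = -52120*(-1309) = 68225080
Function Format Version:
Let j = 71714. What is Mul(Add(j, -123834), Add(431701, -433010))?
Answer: 68225080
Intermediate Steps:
Mul(Add(j, -123834), Add(431701, -433010)) = Mul(Add(71714, -123834), Add(431701, -433010)) = Mul(-52120, -1309) = 68225080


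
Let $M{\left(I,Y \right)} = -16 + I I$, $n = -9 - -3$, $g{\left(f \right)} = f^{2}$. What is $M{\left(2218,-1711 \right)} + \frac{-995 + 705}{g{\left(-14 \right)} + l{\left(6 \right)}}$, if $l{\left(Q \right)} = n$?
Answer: $\frac{93470623}{19} \approx 4.9195 \cdot 10^{6}$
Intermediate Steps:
$n = -6$ ($n = -9 + 3 = -6$)
$l{\left(Q \right)} = -6$
$M{\left(I,Y \right)} = -16 + I^{2}$
$M{\left(2218,-1711 \right)} + \frac{-995 + 705}{g{\left(-14 \right)} + l{\left(6 \right)}} = \left(-16 + 2218^{2}\right) + \frac{-995 + 705}{\left(-14\right)^{2} - 6} = \left(-16 + 4919524\right) - \frac{290}{196 - 6} = 4919508 - \frac{290}{190} = 4919508 - \frac{29}{19} = \frac{93470623}{19}$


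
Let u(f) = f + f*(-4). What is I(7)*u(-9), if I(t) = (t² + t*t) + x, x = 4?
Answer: 2754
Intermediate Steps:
u(f) = -3*f (u(f) = f - 4*f = -3*f)
I(t) = 4 + 2*t² (I(t) = (t² + t*t) + 4 = (t² + t²) + 4 = 2*t² + 4 = 4 + 2*t²)
I(7)*u(-9) = (4 + 2*7²)*(-3*(-9)) = (4 + 2*49)*27 = (4 + 98)*27 = 102*27 = 2754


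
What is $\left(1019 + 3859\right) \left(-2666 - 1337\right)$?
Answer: $-19526634$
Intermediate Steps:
$\left(1019 + 3859\right) \left(-2666 - 1337\right) = 4878 \left(-4003\right) = -19526634$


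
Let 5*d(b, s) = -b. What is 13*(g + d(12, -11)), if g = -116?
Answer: -7696/5 ≈ -1539.2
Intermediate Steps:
d(b, s) = -b/5 (d(b, s) = (-b)/5 = -b/5)
13*(g + d(12, -11)) = 13*(-116 - ⅕*12) = 13*(-116 - 12/5) = 13*(-592/5) = -7696/5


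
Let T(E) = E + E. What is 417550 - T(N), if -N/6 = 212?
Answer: 420094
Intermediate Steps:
N = -1272 (N = -6*212 = -1272)
T(E) = 2*E
417550 - T(N) = 417550 - 2*(-1272) = 417550 - 1*(-2544) = 417550 + 2544 = 420094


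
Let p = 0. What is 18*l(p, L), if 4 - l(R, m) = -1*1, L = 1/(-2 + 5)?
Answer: 90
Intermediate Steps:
L = 1/3 ≈ 0.33333
l(R, m) = 5 (l(R, m) = 4 - (-1) = 4 - 1*(-1) = 4 + 1 = 5)
18*l(p, L) = 18*5 = 90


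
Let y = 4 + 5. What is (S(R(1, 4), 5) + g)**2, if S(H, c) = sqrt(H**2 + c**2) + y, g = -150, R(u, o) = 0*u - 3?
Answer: (141 - sqrt(34))**2 ≈ 18271.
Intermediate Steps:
R(u, o) = -3 (R(u, o) = 0 - 3 = -3)
y = 9
S(H, c) = 9 + sqrt(H**2 + c**2) (S(H, c) = sqrt(H**2 + c**2) + 9 = 9 + sqrt(H**2 + c**2))
(S(R(1, 4), 5) + g)**2 = ((9 + sqrt((-3)**2 + 5**2)) - 150)**2 = ((9 + sqrt(9 + 25)) - 150)**2 = ((9 + sqrt(34)) - 150)**2 = (-141 + sqrt(34))**2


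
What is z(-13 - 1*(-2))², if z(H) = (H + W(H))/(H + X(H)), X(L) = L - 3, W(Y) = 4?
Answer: 49/625 ≈ 0.078400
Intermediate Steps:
X(L) = -3 + L
z(H) = (4 + H)/(-3 + 2*H) (z(H) = (H + 4)/(H + (-3 + H)) = (4 + H)/(-3 + 2*H))
z(-13 - 1*(-2))² = ((4 + (-13 - 1*(-2)))/(-3 + 2*(-13 - 1*(-2))))² = ((4 + (-13 + 2))/(-3 + 2*(-13 + 2)))² = ((4 - 11)/(-3 + 2*(-11)))² = (-7/(-3 - 22))² = (-7/(-25))² = (-1/25*(-7))² = (7/25)² = 49/625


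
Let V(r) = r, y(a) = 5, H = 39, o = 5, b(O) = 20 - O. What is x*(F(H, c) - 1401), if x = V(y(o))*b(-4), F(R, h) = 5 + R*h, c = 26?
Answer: -45840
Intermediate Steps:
x = 120 (x = 5*(20 - 1*(-4)) = 5*(20 + 4) = 5*24 = 120)
x*(F(H, c) - 1401) = 120*((5 + 39*26) - 1401) = 120*((5 + 1014) - 1401) = 120*(1019 - 1401) = 120*(-382) = -45840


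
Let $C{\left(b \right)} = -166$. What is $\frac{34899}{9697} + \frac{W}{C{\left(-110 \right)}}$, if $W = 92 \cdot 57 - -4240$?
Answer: $- \frac{43086557}{804851} \approx -53.534$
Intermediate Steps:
$W = 9484$ ($W = 5244 + 4240 = 9484$)
$\frac{34899}{9697} + \frac{W}{C{\left(-110 \right)}} = \frac{34899}{9697} + \frac{9484}{-166} = 34899 \cdot \frac{1}{9697} + 9484 \left(- \frac{1}{166}\right) = \frac{34899}{9697} - \frac{4742}{83} = - \frac{43086557}{804851}$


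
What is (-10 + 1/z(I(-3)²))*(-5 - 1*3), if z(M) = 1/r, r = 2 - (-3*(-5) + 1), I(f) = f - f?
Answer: 192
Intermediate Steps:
I(f) = 0
r = -14 (r = 2 - (15 + 1) = 2 - 1*16 = 2 - 16 = -14)
z(M) = -1/14 (z(M) = 1/(-14) = -1/14)
(-10 + 1/z(I(-3)²))*(-5 - 1*3) = (-10 + 1/(-1/14))*(-5 - 1*3) = (-10 - 14)*(-5 - 3) = -24*(-8) = 192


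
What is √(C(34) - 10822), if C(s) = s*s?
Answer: 3*I*√1074 ≈ 98.316*I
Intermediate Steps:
C(s) = s²
√(C(34) - 10822) = √(34² - 10822) = √(1156 - 10822) = √(-9666) = 3*I*√1074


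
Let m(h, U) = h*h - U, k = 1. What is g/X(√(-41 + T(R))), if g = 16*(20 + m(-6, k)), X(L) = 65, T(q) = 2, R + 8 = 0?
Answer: 176/13 ≈ 13.538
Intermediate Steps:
R = -8 (R = -8 + 0 = -8)
m(h, U) = h² - U
g = 880 (g = 16*(20 + ((-6)² - 1*1)) = 16*(20 + (36 - 1)) = 16*(20 + 35) = 16*55 = 880)
g/X(√(-41 + T(R))) = 880/65 = 880*(1/65) = 176/13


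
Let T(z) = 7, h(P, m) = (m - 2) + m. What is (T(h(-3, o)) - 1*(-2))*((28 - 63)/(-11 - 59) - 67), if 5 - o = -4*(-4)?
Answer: -1197/2 ≈ -598.50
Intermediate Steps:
o = -11 (o = 5 - (-4)*(-4) = 5 - 1*16 = 5 - 16 = -11)
h(P, m) = -2 + 2*m (h(P, m) = (-2 + m) + m = -2 + 2*m)
(T(h(-3, o)) - 1*(-2))*((28 - 63)/(-11 - 59) - 67) = (7 - 1*(-2))*((28 - 63)/(-11 - 59) - 67) = (7 + 2)*(-35/(-70) - 67) = 9*(-35*(-1/70) - 67) = 9*(½ - 67) = 9*(-133/2) = -1197/2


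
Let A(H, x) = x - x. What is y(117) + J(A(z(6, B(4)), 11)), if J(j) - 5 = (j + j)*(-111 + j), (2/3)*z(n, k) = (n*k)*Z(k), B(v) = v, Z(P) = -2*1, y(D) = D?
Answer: 122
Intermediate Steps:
Z(P) = -2
z(n, k) = -3*k*n (z(n, k) = 3*((n*k)*(-2))/2 = 3*((k*n)*(-2))/2 = 3*(-2*k*n)/2 = -3*k*n)
A(H, x) = 0
J(j) = 5 + 2*j*(-111 + j) (J(j) = 5 + (j + j)*(-111 + j) = 5 + (2*j)*(-111 + j) = 5 + 2*j*(-111 + j))
y(117) + J(A(z(6, B(4)), 11)) = 117 + (5 - 222*0 + 2*0²) = 117 + (5 + 0 + 2*0) = 117 + (5 + 0 + 0) = 117 + 5 = 122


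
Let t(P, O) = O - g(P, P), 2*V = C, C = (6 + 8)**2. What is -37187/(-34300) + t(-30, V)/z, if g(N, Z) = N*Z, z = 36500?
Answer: 13298169/12519500 ≈ 1.0622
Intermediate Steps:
C = 196 (C = 14**2 = 196)
V = 98 (V = (1/2)*196 = 98)
t(P, O) = O - P**2 (t(P, O) = O - P*P = O - P**2)
-37187/(-34300) + t(-30, V)/z = -37187/(-34300) + (98 - 1*(-30)**2)/36500 = -37187*(-1/34300) + (98 - 1*900)*(1/36500) = 37187/34300 + (98 - 900)*(1/36500) = 37187/34300 - 802*1/36500 = 37187/34300 - 401/18250 = 13298169/12519500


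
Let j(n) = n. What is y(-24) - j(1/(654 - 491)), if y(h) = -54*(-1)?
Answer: 8801/163 ≈ 53.994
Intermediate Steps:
y(h) = 54
y(-24) - j(1/(654 - 491)) = 54 - 1/(654 - 491) = 54 - 1/163 = 8801/163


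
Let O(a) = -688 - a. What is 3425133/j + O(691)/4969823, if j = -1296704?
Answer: -17024092916275/6444389363392 ≈ -2.6417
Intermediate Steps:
3425133/j + O(691)/4969823 = 3425133/(-1296704) + (-688 - 1*691)/4969823 = 3425133*(-1/1296704) + (-688 - 691)*(1/4969823) = -3425133/1296704 - 1379*1/4969823 = -3425133/1296704 - 1379/4969823 = -17024092916275/6444389363392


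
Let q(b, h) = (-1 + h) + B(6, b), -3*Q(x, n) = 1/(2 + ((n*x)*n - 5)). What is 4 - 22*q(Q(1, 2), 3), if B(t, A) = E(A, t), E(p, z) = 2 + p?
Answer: -230/3 ≈ -76.667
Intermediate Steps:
B(t, A) = 2 + A
Q(x, n) = -1/(3*(-3 + x*n²)) (Q(x, n) = -1/(3*(2 + ((n*x)*n - 5))) = -1/(3*(2 + (x*n² - 5))) = -1/(3*(2 + (-5 + x*n²))) = -1/(3*(-3 + x*n²)))
q(b, h) = 1 + b + h (q(b, h) = (-1 + h) + (2 + b) = 1 + b + h)
4 - 22*q(Q(1, 2), 3) = 4 - 22*(1 - 1/(-9 + 3*1*2²) + 3) = 4 - 22*(1 - 1/(-9 + 3*1*4) + 3) = 4 - 22*(1 - 1/(-9 + 12) + 3) = 4 - 22*(1 - 1/3 + 3) = 4 - 22*(1 - 1*⅓ + 3) = 4 - 22*(1 - ⅓ + 3) = 4 - 22*11/3 = 4 - 242/3 = -230/3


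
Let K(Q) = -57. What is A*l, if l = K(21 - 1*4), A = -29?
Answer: 1653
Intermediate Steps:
l = -57
A*l = -29*(-57) = 1653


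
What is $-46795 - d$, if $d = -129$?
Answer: $-46666$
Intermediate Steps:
$-46795 - d = -46795 - -129 = -46795 + 129 = -46666$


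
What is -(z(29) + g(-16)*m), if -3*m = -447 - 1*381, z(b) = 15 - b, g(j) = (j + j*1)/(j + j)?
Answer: -262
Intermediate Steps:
g(j) = 1 (g(j) = (j + j)/((2*j)) = (2*j)*(1/(2*j)) = 1)
m = 276 (m = -(-447 - 1*381)/3 = -(-447 - 381)/3 = -1/3*(-828) = 276)
-(z(29) + g(-16)*m) = -((15 - 1*29) + 1*276) = -((15 - 29) + 276) = -(-14 + 276) = -1*262 = -262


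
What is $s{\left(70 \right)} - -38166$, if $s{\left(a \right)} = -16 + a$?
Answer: $38220$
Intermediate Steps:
$s{\left(70 \right)} - -38166 = \left(-16 + 70\right) - -38166 = 54 + 38166 = 38220$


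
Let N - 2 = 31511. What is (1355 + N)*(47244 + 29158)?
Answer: 2511180936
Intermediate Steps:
N = 31513 (N = 2 + 31511 = 31513)
(1355 + N)*(47244 + 29158) = (1355 + 31513)*(47244 + 29158) = 32868*76402 = 2511180936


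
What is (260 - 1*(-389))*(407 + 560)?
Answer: 627583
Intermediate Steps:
(260 - 1*(-389))*(407 + 560) = (260 + 389)*967 = 649*967 = 627583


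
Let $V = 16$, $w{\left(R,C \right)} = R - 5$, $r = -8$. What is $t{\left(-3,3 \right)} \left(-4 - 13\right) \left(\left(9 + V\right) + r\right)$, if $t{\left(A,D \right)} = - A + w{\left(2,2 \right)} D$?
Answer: $1734$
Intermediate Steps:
$w{\left(R,C \right)} = -5 + R$
$t{\left(A,D \right)} = - A - 3 D$ ($t{\left(A,D \right)} = - A + \left(-5 + 2\right) D = - A - 3 D$)
$t{\left(-3,3 \right)} \left(-4 - 13\right) \left(\left(9 + V\right) + r\right) = \left(\left(-1\right) \left(-3\right) - 9\right) \left(-4 - 13\right) \left(\left(9 + 16\right) - 8\right) = \left(3 - 9\right) \left(-4 - 13\right) \left(25 - 8\right) = \left(-6\right) \left(-17\right) 17 = 102 \cdot 17 = 1734$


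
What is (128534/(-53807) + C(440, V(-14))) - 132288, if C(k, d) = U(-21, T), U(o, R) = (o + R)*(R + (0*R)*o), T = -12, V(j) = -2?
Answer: -7096841378/53807 ≈ -1.3189e+5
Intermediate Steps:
U(o, R) = R*(R + o) (U(o, R) = (R + o)*(R + 0*o) = (R + o)*(R + 0) = (R + o)*R = R*(R + o))
C(k, d) = 396 (C(k, d) = -12*(-12 - 21) = -12*(-33) = 396)
(128534/(-53807) + C(440, V(-14))) - 132288 = (128534/(-53807) + 396) - 132288 = (128534*(-1/53807) + 396) - 132288 = (-128534/53807 + 396) - 132288 = 21179038/53807 - 132288 = -7096841378/53807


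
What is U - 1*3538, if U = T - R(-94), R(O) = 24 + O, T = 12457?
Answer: 8989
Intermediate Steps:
U = 12527 (U = 12457 - (24 - 94) = 12457 - 1*(-70) = 12457 + 70 = 12527)
U - 1*3538 = 12527 - 1*3538 = 12527 - 3538 = 8989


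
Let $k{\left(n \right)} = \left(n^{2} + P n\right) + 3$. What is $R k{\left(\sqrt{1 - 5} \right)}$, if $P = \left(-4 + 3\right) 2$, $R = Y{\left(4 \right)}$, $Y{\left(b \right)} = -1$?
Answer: $1 + 4 i \approx 1.0 + 4.0 i$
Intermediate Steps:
$R = -1$
$P = -2$ ($P = \left(-1\right) 2 = -2$)
$k{\left(n \right)} = 3 + n^{2} - 2 n$ ($k{\left(n \right)} = \left(n^{2} - 2 n\right) + 3 = 3 + n^{2} - 2 n$)
$R k{\left(\sqrt{1 - 5} \right)} = - (3 + \left(\sqrt{1 - 5}\right)^{2} - 2 \sqrt{1 - 5}) = - (3 + \left(\sqrt{-4}\right)^{2} - 2 \sqrt{-4}) = - (3 + \left(2 i\right)^{2} - 2 \cdot 2 i) = - (3 - 4 - 4 i) = - (-1 - 4 i) = 1 + 4 i$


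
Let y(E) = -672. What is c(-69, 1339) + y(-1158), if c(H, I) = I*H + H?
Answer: -93132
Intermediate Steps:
c(H, I) = H + H*I (c(H, I) = H*I + H = H + H*I)
c(-69, 1339) + y(-1158) = -69*(1 + 1339) - 672 = -69*1340 - 672 = -92460 - 672 = -93132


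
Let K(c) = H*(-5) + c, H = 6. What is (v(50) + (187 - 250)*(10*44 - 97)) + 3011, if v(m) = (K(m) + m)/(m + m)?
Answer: -185973/10 ≈ -18597.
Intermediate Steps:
K(c) = -30 + c (K(c) = 6*(-5) + c = -30 + c)
v(m) = (-30 + 2*m)/(2*m) (v(m) = ((-30 + m) + m)/(m + m) = (-30 + 2*m)/((2*m)) = (-30 + 2*m)*(1/(2*m)) = (-30 + 2*m)/(2*m))
(v(50) + (187 - 250)*(10*44 - 97)) + 3011 = ((-15 + 50)/50 + (187 - 250)*(10*44 - 97)) + 3011 = ((1/50)*35 - 63*(440 - 97)) + 3011 = (7/10 - 63*343) + 3011 = (7/10 - 21609) + 3011 = -216083/10 + 3011 = -185973/10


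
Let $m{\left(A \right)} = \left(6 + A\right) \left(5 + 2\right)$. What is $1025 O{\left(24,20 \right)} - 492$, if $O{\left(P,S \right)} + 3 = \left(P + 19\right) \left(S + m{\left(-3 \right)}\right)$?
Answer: $1803508$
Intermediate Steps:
$m{\left(A \right)} = 42 + 7 A$ ($m{\left(A \right)} = \left(6 + A\right) 7 = 42 + 7 A$)
$O{\left(P,S \right)} = -3 + \left(19 + P\right) \left(21 + S\right)$ ($O{\left(P,S \right)} = -3 + \left(P + 19\right) \left(S + \left(42 + 7 \left(-3\right)\right)\right) = -3 + \left(19 + P\right) \left(S + \left(42 - 21\right)\right) = -3 + \left(19 + P\right) \left(S + 21\right) = -3 + \left(19 + P\right) \left(21 + S\right)$)
$1025 O{\left(24,20 \right)} - 492 = 1025 \left(396 + 19 \cdot 20 + 21 \cdot 24 + 24 \cdot 20\right) - 492 = 1025 \left(396 + 380 + 504 + 480\right) - 492 = 1025 \cdot 1760 - 492 = 1804000 - 492 = 1803508$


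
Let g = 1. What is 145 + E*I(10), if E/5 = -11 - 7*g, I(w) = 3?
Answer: -125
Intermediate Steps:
E = -90 (E = 5*(-11 - 7*1) = 5*(-11 - 7) = 5*(-18) = -90)
145 + E*I(10) = 145 - 90*3 = 145 - 270 = -125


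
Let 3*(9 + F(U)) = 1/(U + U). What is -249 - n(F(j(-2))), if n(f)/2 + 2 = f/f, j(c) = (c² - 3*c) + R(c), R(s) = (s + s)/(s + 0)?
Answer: -247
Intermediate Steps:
R(s) = 2 (R(s) = (2*s)/s = 2)
j(c) = 2 + c² - 3*c (j(c) = (c² - 3*c) + 2 = 2 + c² - 3*c)
F(U) = -9 + 1/(6*U) (F(U) = -9 + 1/(3*(U + U)) = -9 + 1/(3*((2*U))) = -9 + (1/(2*U))/3 = -9 + 1/(6*U))
n(f) = -2 (n(f) = -4 + 2*(f/f) = -4 + 2*1 = -4 + 2 = -2)
-249 - n(F(j(-2))) = -249 - 1*(-2) = -249 + 2 = -247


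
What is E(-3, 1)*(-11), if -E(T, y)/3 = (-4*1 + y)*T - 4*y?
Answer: 165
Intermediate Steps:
E(T, y) = 12*y - 3*T*(-4 + y) (E(T, y) = -3*((-4*1 + y)*T - 4*y) = -3*((-4 + y)*T - 4*y) = -3*(T*(-4 + y) - 4*y) = -3*(-4*y + T*(-4 + y)) = 12*y - 3*T*(-4 + y))
E(-3, 1)*(-11) = (12*(-3) + 12*1 - 3*(-3)*1)*(-11) = (-36 + 12 + 9)*(-11) = -15*(-11) = 165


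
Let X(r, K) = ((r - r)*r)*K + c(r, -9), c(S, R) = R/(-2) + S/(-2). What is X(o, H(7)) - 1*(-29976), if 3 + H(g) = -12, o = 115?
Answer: 29923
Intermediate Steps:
H(g) = -15 (H(g) = -3 - 12 = -15)
c(S, R) = -R/2 - S/2 (c(S, R) = R*(-½) + S*(-½) = -R/2 - S/2)
X(r, K) = 9/2 - r/2 (X(r, K) = ((r - r)*r)*K + (-½*(-9) - r/2) = (0*r)*K + (9/2 - r/2) = 0*K + (9/2 - r/2) = 0 + (9/2 - r/2) = 9/2 - r/2)
X(o, H(7)) - 1*(-29976) = (9/2 - ½*115) - 1*(-29976) = (9/2 - 115/2) + 29976 = -53 + 29976 = 29923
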